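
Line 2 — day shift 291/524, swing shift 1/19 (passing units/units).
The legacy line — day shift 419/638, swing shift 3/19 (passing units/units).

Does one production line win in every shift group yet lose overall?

Day shift: Line 2 291/524 = 55.5%, the legacy line 419/638 = 65.7% → the legacy line
Swing shift: Line 2 1/19 = 5.3%, the legacy line 3/19 = 15.8% → the legacy line
Overall: Line 2 292/543 = 53.8%, the legacy line 422/657 = 64.2% → the legacy line
The legacy line wins overall and in every shift group — no reversal.

No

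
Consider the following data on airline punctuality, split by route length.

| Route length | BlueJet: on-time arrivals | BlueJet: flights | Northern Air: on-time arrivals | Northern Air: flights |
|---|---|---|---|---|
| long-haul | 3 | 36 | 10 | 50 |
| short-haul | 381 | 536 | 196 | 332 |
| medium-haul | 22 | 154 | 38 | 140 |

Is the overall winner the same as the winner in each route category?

No

Long-haul: BlueJet 3/36 = 8.3%, Northern Air 10/50 = 20.0% → Northern Air
Short-haul: BlueJet 381/536 = 71.1%, Northern Air 196/332 = 59.0% → BlueJet
Medium-haul: BlueJet 22/154 = 14.3%, Northern Air 38/140 = 27.1% → Northern Air
Overall: BlueJet 406/726 = 55.9%, Northern Air 244/522 = 46.7% → BlueJet
Neither sweeps: BlueJet wins 1 of 3 groups, Northern Air wins 2. BlueJet wins overall but not every group — no Simpson reversal.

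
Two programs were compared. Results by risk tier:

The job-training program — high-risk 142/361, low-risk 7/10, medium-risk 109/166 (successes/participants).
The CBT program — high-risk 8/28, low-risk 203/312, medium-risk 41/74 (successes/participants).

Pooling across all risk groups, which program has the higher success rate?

the CBT program

High-risk: the job-training program 142/361 = 39.3%, the CBT program 8/28 = 28.6% → the job-training program
Low-risk: the job-training program 7/10 = 70.0%, the CBT program 203/312 = 65.1% → the job-training program
Medium-risk: the job-training program 109/166 = 65.7%, the CBT program 41/74 = 55.4% → the job-training program
Overall: the job-training program 258/537 = 48.0%, the CBT program 252/414 = 60.9% → the CBT program
(The job-training program wins every risk group but the CBT program wins overall — the job-training program's participants skew toward the low-rate high-risk group.)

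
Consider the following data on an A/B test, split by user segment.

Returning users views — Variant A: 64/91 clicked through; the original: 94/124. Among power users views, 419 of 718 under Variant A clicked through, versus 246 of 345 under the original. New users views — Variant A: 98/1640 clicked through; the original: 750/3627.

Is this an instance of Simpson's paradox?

No

Returning users: Variant A 64/91 = 70.3%, the original 94/124 = 75.8% → the original
Power users: Variant A 419/718 = 58.4%, the original 246/345 = 71.3% → the original
New users: Variant A 98/1640 = 6.0%, the original 750/3627 = 20.7% → the original
Overall: Variant A 581/2449 = 23.7%, the original 1090/4096 = 26.6% → the original
The original wins overall and in every user group — no reversal.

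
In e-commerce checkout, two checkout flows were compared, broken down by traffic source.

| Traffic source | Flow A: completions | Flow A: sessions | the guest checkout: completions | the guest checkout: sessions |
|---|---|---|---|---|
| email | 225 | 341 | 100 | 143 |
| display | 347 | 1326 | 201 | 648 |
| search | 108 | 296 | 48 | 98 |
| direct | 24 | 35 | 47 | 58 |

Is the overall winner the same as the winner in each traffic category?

Yes

Email: Flow A 225/341 = 66.0%, the guest checkout 100/143 = 69.9% → the guest checkout
Display: Flow A 347/1326 = 26.2%, the guest checkout 201/648 = 31.0% → the guest checkout
Search: Flow A 108/296 = 36.5%, the guest checkout 48/98 = 49.0% → the guest checkout
Direct: Flow A 24/35 = 68.6%, the guest checkout 47/58 = 81.0% → the guest checkout
Overall: Flow A 704/1998 = 35.2%, the guest checkout 396/947 = 41.8% → the guest checkout
The guest checkout wins overall and in every traffic group — no reversal.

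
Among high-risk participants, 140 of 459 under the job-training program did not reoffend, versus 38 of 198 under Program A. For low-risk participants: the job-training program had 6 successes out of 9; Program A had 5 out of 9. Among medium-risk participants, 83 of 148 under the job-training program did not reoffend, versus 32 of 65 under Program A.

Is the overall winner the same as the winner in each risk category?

High-risk: the job-training program 140/459 = 30.5%, Program A 38/198 = 19.2% → the job-training program
Low-risk: the job-training program 6/9 = 66.7%, Program A 5/9 = 55.6% → the job-training program
Medium-risk: the job-training program 83/148 = 56.1%, Program A 32/65 = 49.2% → the job-training program
Overall: the job-training program 229/616 = 37.2%, Program A 75/272 = 27.6% → the job-training program
The job-training program wins overall and in every risk group — no reversal.

Yes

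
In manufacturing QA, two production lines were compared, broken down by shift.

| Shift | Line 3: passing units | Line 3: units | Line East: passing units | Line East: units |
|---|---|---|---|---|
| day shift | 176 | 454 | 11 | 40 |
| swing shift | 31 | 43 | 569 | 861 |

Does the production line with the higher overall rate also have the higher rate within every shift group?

No

Day shift: Line 3 176/454 = 38.8%, Line East 11/40 = 27.5% → Line 3
Swing shift: Line 3 31/43 = 72.1%, Line East 569/861 = 66.1% → Line 3
Overall: Line 3 207/497 = 41.6%, Line East 580/901 = 64.4% → Line East
Line 3 wins each shift group but Line East wins overall — the comparison reverses. Line 3's units skew toward day shift, which has a lower base rate.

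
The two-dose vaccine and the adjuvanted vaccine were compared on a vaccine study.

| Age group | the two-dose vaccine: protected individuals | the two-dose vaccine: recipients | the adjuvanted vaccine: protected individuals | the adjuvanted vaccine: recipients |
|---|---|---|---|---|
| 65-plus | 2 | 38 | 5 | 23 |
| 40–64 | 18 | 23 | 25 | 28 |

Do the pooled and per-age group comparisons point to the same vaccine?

Yes

65-plus: the two-dose vaccine 2/38 = 5.3%, the adjuvanted vaccine 5/23 = 21.7% → the adjuvanted vaccine
40–64: the two-dose vaccine 18/23 = 78.3%, the adjuvanted vaccine 25/28 = 89.3% → the adjuvanted vaccine
Overall: the two-dose vaccine 20/61 = 32.8%, the adjuvanted vaccine 30/51 = 58.8% → the adjuvanted vaccine
The adjuvanted vaccine wins overall and in every age group — no reversal.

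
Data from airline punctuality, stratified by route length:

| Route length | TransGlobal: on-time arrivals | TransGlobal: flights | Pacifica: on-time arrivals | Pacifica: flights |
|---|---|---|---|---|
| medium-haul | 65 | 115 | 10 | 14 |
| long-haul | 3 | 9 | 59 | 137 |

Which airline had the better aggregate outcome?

TransGlobal

Medium-haul: TransGlobal 65/115 = 56.5%, Pacifica 10/14 = 71.4% → Pacifica
Long-haul: TransGlobal 3/9 = 33.3%, Pacifica 59/137 = 43.1% → Pacifica
Overall: TransGlobal 68/124 = 54.8%, Pacifica 69/151 = 45.7% → TransGlobal
(Pacifica wins every route group but TransGlobal wins overall — Pacifica's flights skew toward the low-rate long-haul group.)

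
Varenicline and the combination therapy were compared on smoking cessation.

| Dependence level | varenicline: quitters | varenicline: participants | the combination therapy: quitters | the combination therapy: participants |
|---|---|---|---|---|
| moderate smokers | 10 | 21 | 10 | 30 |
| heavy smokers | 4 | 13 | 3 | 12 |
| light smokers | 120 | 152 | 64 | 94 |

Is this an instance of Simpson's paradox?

No

Moderate smokers: varenicline 10/21 = 47.6%, the combination therapy 10/30 = 33.3% → varenicline
Heavy smokers: varenicline 4/13 = 30.8%, the combination therapy 3/12 = 25.0% → varenicline
Light smokers: varenicline 120/152 = 78.9%, the combination therapy 64/94 = 68.1% → varenicline
Overall: varenicline 134/186 = 72.0%, the combination therapy 77/136 = 56.6% → varenicline
Varenicline wins overall and in every dependence group — no reversal.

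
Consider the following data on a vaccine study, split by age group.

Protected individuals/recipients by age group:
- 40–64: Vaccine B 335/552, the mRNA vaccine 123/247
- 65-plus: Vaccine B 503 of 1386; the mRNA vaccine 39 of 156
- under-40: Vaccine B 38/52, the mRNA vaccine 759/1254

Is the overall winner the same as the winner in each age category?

40–64: Vaccine B 335/552 = 60.7%, the mRNA vaccine 123/247 = 49.8% → Vaccine B
65-plus: Vaccine B 503/1386 = 36.3%, the mRNA vaccine 39/156 = 25.0% → Vaccine B
Under-40: Vaccine B 38/52 = 73.1%, the mRNA vaccine 759/1254 = 60.5% → Vaccine B
Overall: Vaccine B 876/1990 = 44.0%, the mRNA vaccine 921/1657 = 55.6% → the mRNA vaccine
Vaccine B wins each age group but the mRNA vaccine wins overall — the comparison reverses. Vaccine B's recipients skew toward 65-plus, which has a lower base rate.

No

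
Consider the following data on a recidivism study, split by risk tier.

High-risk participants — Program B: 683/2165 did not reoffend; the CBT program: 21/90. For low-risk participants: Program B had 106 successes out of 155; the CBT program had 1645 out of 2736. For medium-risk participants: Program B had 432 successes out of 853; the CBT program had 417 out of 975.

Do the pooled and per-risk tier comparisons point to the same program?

No

High-risk: Program B 683/2165 = 31.5%, the CBT program 21/90 = 23.3% → Program B
Low-risk: Program B 106/155 = 68.4%, the CBT program 1645/2736 = 60.1% → Program B
Medium-risk: Program B 432/853 = 50.6%, the CBT program 417/975 = 42.8% → Program B
Overall: Program B 1221/3173 = 38.5%, the CBT program 2083/3801 = 54.8% → the CBT program
Program B wins each risk group but the CBT program wins overall — the comparison reverses. Program B's participants skew toward high-risk, which has a lower base rate.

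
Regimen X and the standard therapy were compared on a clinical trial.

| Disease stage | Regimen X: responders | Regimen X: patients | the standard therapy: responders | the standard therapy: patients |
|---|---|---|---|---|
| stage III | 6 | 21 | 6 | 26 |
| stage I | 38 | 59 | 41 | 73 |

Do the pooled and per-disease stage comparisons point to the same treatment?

Stage III: Regimen X 6/21 = 28.6%, the standard therapy 6/26 = 23.1% → Regimen X
Stage I: Regimen X 38/59 = 64.4%, the standard therapy 41/73 = 56.2% → Regimen X
Overall: Regimen X 44/80 = 55.0%, the standard therapy 47/99 = 47.5% → Regimen X
Regimen X wins overall and in every disease group — no reversal.

Yes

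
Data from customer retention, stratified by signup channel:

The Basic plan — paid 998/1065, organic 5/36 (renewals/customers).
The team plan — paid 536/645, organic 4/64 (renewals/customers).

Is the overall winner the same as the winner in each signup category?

Yes

Paid: the Basic plan 998/1065 = 93.7%, the team plan 536/645 = 83.1% → the Basic plan
Organic: the Basic plan 5/36 = 13.9%, the team plan 4/64 = 6.2% → the Basic plan
Overall: the Basic plan 1003/1101 = 91.1%, the team plan 540/709 = 76.2% → the Basic plan
The Basic plan wins overall and in every signup group — no reversal.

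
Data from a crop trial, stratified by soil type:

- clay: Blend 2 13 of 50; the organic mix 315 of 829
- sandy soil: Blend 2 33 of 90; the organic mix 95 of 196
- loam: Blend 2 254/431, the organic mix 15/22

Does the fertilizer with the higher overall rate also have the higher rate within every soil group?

Clay: Blend 2 13/50 = 26.0%, the organic mix 315/829 = 38.0% → the organic mix
Sandy soil: Blend 2 33/90 = 36.7%, the organic mix 95/196 = 48.5% → the organic mix
Loam: Blend 2 254/431 = 58.9%, the organic mix 15/22 = 68.2% → the organic mix
Overall: Blend 2 300/571 = 52.5%, the organic mix 425/1047 = 40.6% → Blend 2
The organic mix wins each soil group but Blend 2 wins overall — the comparison reverses. The organic mix's plots skew toward clay, which has a lower base rate.

No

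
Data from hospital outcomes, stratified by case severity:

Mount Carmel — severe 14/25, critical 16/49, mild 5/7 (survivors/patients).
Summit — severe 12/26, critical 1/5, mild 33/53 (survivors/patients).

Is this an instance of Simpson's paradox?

Severe: Mount Carmel 14/25 = 56.0%, Summit 12/26 = 46.2% → Mount Carmel
Critical: Mount Carmel 16/49 = 32.7%, Summit 1/5 = 20.0% → Mount Carmel
Mild: Mount Carmel 5/7 = 71.4%, Summit 33/53 = 62.3% → Mount Carmel
Overall: Mount Carmel 35/81 = 43.2%, Summit 46/84 = 54.8% → Summit
Mount Carmel wins each case group but Summit wins overall — the comparison reverses. Mount Carmel's patients skew toward critical, which has a lower base rate.

Yes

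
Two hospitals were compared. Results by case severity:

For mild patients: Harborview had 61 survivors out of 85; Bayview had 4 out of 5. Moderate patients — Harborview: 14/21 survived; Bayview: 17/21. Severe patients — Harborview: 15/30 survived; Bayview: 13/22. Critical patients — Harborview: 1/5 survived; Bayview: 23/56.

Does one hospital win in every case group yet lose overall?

Mild: Harborview 61/85 = 71.8%, Bayview 4/5 = 80.0% → Bayview
Moderate: Harborview 14/21 = 66.7%, Bayview 17/21 = 81.0% → Bayview
Severe: Harborview 15/30 = 50.0%, Bayview 13/22 = 59.1% → Bayview
Critical: Harborview 1/5 = 20.0%, Bayview 23/56 = 41.1% → Bayview
Overall: Harborview 91/141 = 64.5%, Bayview 57/104 = 54.8% → Harborview
Bayview wins each case group but Harborview wins overall — the comparison reverses. Bayview's patients skew toward critical, which has a lower base rate.

Yes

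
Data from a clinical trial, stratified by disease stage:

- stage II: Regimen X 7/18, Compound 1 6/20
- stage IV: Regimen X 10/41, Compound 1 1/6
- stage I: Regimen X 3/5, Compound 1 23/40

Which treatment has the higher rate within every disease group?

Stage II: Regimen X 7/18 = 38.9%, Compound 1 6/20 = 30.0% → Regimen X
Stage IV: Regimen X 10/41 = 24.4%, Compound 1 1/6 = 16.7% → Regimen X
Stage I: Regimen X 3/5 = 60.0%, Compound 1 23/40 = 57.5% → Regimen X
Regimen X has the higher rate in all 3 groups.

Regimen X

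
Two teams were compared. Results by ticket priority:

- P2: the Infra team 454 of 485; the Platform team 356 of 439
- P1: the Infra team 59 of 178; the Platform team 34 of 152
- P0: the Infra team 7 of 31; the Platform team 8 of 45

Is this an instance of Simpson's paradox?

No

P2: the Infra team 454/485 = 93.6%, the Platform team 356/439 = 81.1% → the Infra team
P1: the Infra team 59/178 = 33.1%, the Platform team 34/152 = 22.4% → the Infra team
P0: the Infra team 7/31 = 22.6%, the Platform team 8/45 = 17.8% → the Infra team
Overall: the Infra team 520/694 = 74.9%, the Platform team 398/636 = 62.6% → the Infra team
The Infra team wins overall and in every ticket group — no reversal.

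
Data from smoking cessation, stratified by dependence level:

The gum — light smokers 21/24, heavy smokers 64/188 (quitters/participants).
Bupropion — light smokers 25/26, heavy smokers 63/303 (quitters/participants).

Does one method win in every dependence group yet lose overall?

Light smokers: the gum 21/24 = 87.5%, bupropion 25/26 = 96.2% → bupropion
Heavy smokers: the gum 64/188 = 34.0%, bupropion 63/303 = 20.8% → the gum
Overall: the gum 85/212 = 40.1%, bupropion 88/329 = 26.7% → the gum
Neither sweeps: the gum wins 1 of 2 groups, bupropion wins 1. The gum wins overall but not every group — no Simpson reversal.

No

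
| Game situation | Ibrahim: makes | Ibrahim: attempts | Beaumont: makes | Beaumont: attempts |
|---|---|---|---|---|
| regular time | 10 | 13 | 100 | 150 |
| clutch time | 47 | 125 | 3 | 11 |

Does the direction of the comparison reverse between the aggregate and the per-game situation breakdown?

Regular time: Ibrahim 10/13 = 76.9%, Beaumont 100/150 = 66.7% → Ibrahim
Clutch time: Ibrahim 47/125 = 37.6%, Beaumont 3/11 = 27.3% → Ibrahim
Overall: Ibrahim 57/138 = 41.3%, Beaumont 103/161 = 64.0% → Beaumont
Ibrahim wins each game group but Beaumont wins overall — the comparison reverses. Ibrahim's attempts skew toward clutch time, which has a lower base rate.

Yes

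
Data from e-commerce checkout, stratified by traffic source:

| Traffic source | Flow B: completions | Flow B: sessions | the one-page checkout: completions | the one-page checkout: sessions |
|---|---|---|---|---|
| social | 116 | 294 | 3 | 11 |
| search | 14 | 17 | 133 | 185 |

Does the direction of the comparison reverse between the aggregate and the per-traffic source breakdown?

Yes

Social: Flow B 116/294 = 39.5%, the one-page checkout 3/11 = 27.3% → Flow B
Search: Flow B 14/17 = 82.4%, the one-page checkout 133/185 = 71.9% → Flow B
Overall: Flow B 130/311 = 41.8%, the one-page checkout 136/196 = 69.4% → the one-page checkout
Flow B wins each traffic group but the one-page checkout wins overall — the comparison reverses. Flow B's sessions skew toward social, which has a lower base rate.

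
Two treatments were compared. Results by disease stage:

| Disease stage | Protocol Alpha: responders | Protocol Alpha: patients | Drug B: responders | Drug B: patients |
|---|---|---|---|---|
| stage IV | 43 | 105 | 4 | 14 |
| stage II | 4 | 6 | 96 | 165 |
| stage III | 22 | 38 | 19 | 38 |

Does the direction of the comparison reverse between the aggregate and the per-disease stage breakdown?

Stage IV: Protocol Alpha 43/105 = 41.0%, Drug B 4/14 = 28.6% → Protocol Alpha
Stage II: Protocol Alpha 4/6 = 66.7%, Drug B 96/165 = 58.2% → Protocol Alpha
Stage III: Protocol Alpha 22/38 = 57.9%, Drug B 19/38 = 50.0% → Protocol Alpha
Overall: Protocol Alpha 69/149 = 46.3%, Drug B 119/217 = 54.8% → Drug B
Protocol Alpha wins each disease group but Drug B wins overall — the comparison reverses. Protocol Alpha's patients skew toward stage IV, which has a lower base rate.

Yes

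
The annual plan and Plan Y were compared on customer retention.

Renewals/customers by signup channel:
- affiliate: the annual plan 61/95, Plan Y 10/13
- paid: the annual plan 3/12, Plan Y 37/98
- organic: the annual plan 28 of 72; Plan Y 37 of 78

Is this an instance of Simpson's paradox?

Affiliate: the annual plan 61/95 = 64.2%, Plan Y 10/13 = 76.9% → Plan Y
Paid: the annual plan 3/12 = 25.0%, Plan Y 37/98 = 37.8% → Plan Y
Organic: the annual plan 28/72 = 38.9%, Plan Y 37/78 = 47.4% → Plan Y
Overall: the annual plan 92/179 = 51.4%, Plan Y 84/189 = 44.4% → the annual plan
Plan Y wins each signup group but the annual plan wins overall — the comparison reverses. Plan Y's customers skew toward paid, which has a lower base rate.

Yes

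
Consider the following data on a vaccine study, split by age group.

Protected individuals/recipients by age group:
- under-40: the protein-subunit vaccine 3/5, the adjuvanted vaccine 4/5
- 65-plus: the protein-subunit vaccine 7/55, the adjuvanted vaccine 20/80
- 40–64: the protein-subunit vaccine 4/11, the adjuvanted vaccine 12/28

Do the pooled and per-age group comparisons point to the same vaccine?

Yes

Under-40: the protein-subunit vaccine 3/5 = 60.0%, the adjuvanted vaccine 4/5 = 80.0% → the adjuvanted vaccine
65-plus: the protein-subunit vaccine 7/55 = 12.7%, the adjuvanted vaccine 20/80 = 25.0% → the adjuvanted vaccine
40–64: the protein-subunit vaccine 4/11 = 36.4%, the adjuvanted vaccine 12/28 = 42.9% → the adjuvanted vaccine
Overall: the protein-subunit vaccine 14/71 = 19.7%, the adjuvanted vaccine 36/113 = 31.9% → the adjuvanted vaccine
The adjuvanted vaccine wins overall and in every age group — no reversal.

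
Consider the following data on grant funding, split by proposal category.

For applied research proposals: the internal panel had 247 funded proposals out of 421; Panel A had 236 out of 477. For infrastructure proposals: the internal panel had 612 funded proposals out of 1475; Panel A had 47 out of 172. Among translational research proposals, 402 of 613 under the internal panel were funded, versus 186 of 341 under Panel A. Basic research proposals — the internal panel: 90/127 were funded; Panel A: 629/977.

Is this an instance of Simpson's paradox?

Applied research: the internal panel 247/421 = 58.7%, Panel A 236/477 = 49.5% → the internal panel
Infrastructure: the internal panel 612/1475 = 41.5%, Panel A 47/172 = 27.3% → the internal panel
Translational research: the internal panel 402/613 = 65.6%, Panel A 186/341 = 54.5% → the internal panel
Basic research: the internal panel 90/127 = 70.9%, Panel A 629/977 = 64.4% → the internal panel
Overall: the internal panel 1351/2636 = 51.3%, Panel A 1098/1967 = 55.8% → Panel A
The internal panel wins each proposal group but Panel A wins overall — the comparison reverses. The internal panel's proposals skew toward infrastructure, which has a lower base rate.

Yes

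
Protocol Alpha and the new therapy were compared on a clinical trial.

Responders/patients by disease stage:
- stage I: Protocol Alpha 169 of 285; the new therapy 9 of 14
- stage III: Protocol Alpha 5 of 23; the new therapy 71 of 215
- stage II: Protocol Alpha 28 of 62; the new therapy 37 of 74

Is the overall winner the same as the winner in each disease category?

No

Stage I: Protocol Alpha 169/285 = 59.3%, the new therapy 9/14 = 64.3% → the new therapy
Stage III: Protocol Alpha 5/23 = 21.7%, the new therapy 71/215 = 33.0% → the new therapy
Stage II: Protocol Alpha 28/62 = 45.2%, the new therapy 37/74 = 50.0% → the new therapy
Overall: Protocol Alpha 202/370 = 54.6%, the new therapy 117/303 = 38.6% → Protocol Alpha
The new therapy wins each disease group but Protocol Alpha wins overall — the comparison reverses. The new therapy's patients skew toward stage III, which has a lower base rate.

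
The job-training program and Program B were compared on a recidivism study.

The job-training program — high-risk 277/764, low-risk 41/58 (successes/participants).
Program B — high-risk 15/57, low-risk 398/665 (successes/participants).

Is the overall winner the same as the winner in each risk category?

High-risk: the job-training program 277/764 = 36.3%, Program B 15/57 = 26.3% → the job-training program
Low-risk: the job-training program 41/58 = 70.7%, Program B 398/665 = 59.8% → the job-training program
Overall: the job-training program 318/822 = 38.7%, Program B 413/722 = 57.2% → Program B
The job-training program wins each risk group but Program B wins overall — the comparison reverses. The job-training program's participants skew toward high-risk, which has a lower base rate.

No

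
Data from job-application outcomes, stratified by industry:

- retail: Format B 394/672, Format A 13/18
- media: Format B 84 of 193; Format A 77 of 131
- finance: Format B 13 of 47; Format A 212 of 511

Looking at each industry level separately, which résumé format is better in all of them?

Retail: Format B 394/672 = 58.6%, Format A 13/18 = 72.2% → Format A
Media: Format B 84/193 = 43.5%, Format A 77/131 = 58.8% → Format A
Finance: Format B 13/47 = 27.7%, Format A 212/511 = 41.5% → Format A
Format A has the higher rate in all 3 groups.

Format A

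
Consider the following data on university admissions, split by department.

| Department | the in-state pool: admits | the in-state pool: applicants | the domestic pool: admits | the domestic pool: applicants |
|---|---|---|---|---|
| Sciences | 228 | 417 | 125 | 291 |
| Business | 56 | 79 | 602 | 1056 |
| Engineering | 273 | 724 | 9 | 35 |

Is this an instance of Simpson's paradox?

Yes

Sciences: the in-state pool 228/417 = 54.7%, the domestic pool 125/291 = 43.0% → the in-state pool
Business: the in-state pool 56/79 = 70.9%, the domestic pool 602/1056 = 57.0% → the in-state pool
Engineering: the in-state pool 273/724 = 37.7%, the domestic pool 9/35 = 25.7% → the in-state pool
Overall: the in-state pool 557/1220 = 45.7%, the domestic pool 736/1382 = 53.3% → the domestic pool
The in-state pool wins each department group but the domestic pool wins overall — the comparison reverses. The in-state pool's applicants skew toward Engineering, which has a lower base rate.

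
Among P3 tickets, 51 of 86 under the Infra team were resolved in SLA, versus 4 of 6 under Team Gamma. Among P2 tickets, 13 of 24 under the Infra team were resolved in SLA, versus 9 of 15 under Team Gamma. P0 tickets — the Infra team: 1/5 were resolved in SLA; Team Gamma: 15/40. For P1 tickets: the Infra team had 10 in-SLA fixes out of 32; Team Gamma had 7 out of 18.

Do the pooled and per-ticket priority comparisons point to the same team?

P3: the Infra team 51/86 = 59.3%, Team Gamma 4/6 = 66.7% → Team Gamma
P2: the Infra team 13/24 = 54.2%, Team Gamma 9/15 = 60.0% → Team Gamma
P0: the Infra team 1/5 = 20.0%, Team Gamma 15/40 = 37.5% → Team Gamma
P1: the Infra team 10/32 = 31.2%, Team Gamma 7/18 = 38.9% → Team Gamma
Overall: the Infra team 75/147 = 51.0%, Team Gamma 35/79 = 44.3% → the Infra team
Team Gamma wins each ticket group but the Infra team wins overall — the comparison reverses. Team Gamma's tickets skew toward P0, which has a lower base rate.

No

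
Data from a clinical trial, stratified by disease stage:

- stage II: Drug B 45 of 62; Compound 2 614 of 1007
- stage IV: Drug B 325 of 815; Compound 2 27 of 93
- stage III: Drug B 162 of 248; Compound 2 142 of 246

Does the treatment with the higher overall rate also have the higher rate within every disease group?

Stage II: Drug B 45/62 = 72.6%, Compound 2 614/1007 = 61.0% → Drug B
Stage IV: Drug B 325/815 = 39.9%, Compound 2 27/93 = 29.0% → Drug B
Stage III: Drug B 162/248 = 65.3%, Compound 2 142/246 = 57.7% → Drug B
Overall: Drug B 532/1125 = 47.3%, Compound 2 783/1346 = 58.2% → Compound 2
Drug B wins each disease group but Compound 2 wins overall — the comparison reverses. Drug B's patients skew toward stage IV, which has a lower base rate.

No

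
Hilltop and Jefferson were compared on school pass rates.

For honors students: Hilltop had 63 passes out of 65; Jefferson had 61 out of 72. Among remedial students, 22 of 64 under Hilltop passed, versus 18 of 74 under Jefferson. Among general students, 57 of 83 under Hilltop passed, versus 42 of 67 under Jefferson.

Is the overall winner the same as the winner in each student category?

Yes

Honors: Hilltop 63/65 = 96.9%, Jefferson 61/72 = 84.7% → Hilltop
Remedial: Hilltop 22/64 = 34.4%, Jefferson 18/74 = 24.3% → Hilltop
General: Hilltop 57/83 = 68.7%, Jefferson 42/67 = 62.7% → Hilltop
Overall: Hilltop 142/212 = 67.0%, Jefferson 121/213 = 56.8% → Hilltop
Hilltop wins overall and in every student group — no reversal.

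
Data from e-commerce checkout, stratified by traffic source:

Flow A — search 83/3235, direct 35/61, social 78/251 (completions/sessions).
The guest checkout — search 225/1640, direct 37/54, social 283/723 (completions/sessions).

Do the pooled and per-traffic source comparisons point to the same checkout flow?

Yes

Search: Flow A 83/3235 = 2.6%, the guest checkout 225/1640 = 13.7% → the guest checkout
Direct: Flow A 35/61 = 57.4%, the guest checkout 37/54 = 68.5% → the guest checkout
Social: Flow A 78/251 = 31.1%, the guest checkout 283/723 = 39.1% → the guest checkout
Overall: Flow A 196/3547 = 5.5%, the guest checkout 545/2417 = 22.5% → the guest checkout
The guest checkout wins overall and in every traffic group — no reversal.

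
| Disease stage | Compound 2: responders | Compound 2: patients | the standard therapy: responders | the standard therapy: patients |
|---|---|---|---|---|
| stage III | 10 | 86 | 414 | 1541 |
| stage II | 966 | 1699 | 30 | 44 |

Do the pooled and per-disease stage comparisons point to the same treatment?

No

Stage III: Compound 2 10/86 = 11.6%, the standard therapy 414/1541 = 26.9% → the standard therapy
Stage II: Compound 2 966/1699 = 56.9%, the standard therapy 30/44 = 68.2% → the standard therapy
Overall: Compound 2 976/1785 = 54.7%, the standard therapy 444/1585 = 28.0% → Compound 2
The standard therapy wins each disease group but Compound 2 wins overall — the comparison reverses. The standard therapy's patients skew toward stage III, which has a lower base rate.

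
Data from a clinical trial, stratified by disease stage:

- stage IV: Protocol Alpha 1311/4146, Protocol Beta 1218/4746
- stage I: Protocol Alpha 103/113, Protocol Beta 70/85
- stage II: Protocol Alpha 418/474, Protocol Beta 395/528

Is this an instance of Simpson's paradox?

No

Stage IV: Protocol Alpha 1311/4146 = 31.6%, Protocol Beta 1218/4746 = 25.7% → Protocol Alpha
Stage I: Protocol Alpha 103/113 = 91.2%, Protocol Beta 70/85 = 82.4% → Protocol Alpha
Stage II: Protocol Alpha 418/474 = 88.2%, Protocol Beta 395/528 = 74.8% → Protocol Alpha
Overall: Protocol Alpha 1832/4733 = 38.7%, Protocol Beta 1683/5359 = 31.4% → Protocol Alpha
Protocol Alpha wins overall and in every disease group — no reversal.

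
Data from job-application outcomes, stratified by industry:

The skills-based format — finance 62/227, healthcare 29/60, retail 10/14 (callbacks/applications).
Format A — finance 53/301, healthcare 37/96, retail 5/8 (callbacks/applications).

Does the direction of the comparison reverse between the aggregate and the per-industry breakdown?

No

Finance: the skills-based format 62/227 = 27.3%, Format A 53/301 = 17.6% → the skills-based format
Healthcare: the skills-based format 29/60 = 48.3%, Format A 37/96 = 38.5% → the skills-based format
Retail: the skills-based format 10/14 = 71.4%, Format A 5/8 = 62.5% → the skills-based format
Overall: the skills-based format 101/301 = 33.6%, Format A 95/405 = 23.5% → the skills-based format
The skills-based format wins overall and in every industry group — no reversal.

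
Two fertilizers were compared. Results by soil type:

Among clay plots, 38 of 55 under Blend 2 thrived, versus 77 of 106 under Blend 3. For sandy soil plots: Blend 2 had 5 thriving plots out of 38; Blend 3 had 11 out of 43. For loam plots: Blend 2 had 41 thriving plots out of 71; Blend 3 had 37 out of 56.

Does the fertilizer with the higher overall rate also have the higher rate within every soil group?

Yes

Clay: Blend 2 38/55 = 69.1%, Blend 3 77/106 = 72.6% → Blend 3
Sandy soil: Blend 2 5/38 = 13.2%, Blend 3 11/43 = 25.6% → Blend 3
Loam: Blend 2 41/71 = 57.7%, Blend 3 37/56 = 66.1% → Blend 3
Overall: Blend 2 84/164 = 51.2%, Blend 3 125/205 = 61.0% → Blend 3
Blend 3 wins overall and in every soil group — no reversal.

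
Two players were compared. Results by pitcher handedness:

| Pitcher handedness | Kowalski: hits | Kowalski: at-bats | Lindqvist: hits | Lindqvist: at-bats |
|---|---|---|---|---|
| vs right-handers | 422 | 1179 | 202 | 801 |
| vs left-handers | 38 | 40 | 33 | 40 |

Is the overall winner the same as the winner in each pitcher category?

Yes

Vs right-handers: Kowalski 422/1179 = 35.8%, Lindqvist 202/801 = 25.2% → Kowalski
Vs left-handers: Kowalski 38/40 = 95.0%, Lindqvist 33/40 = 82.5% → Kowalski
Overall: Kowalski 460/1219 = 37.7%, Lindqvist 235/841 = 27.9% → Kowalski
Kowalski wins overall and in every pitcher group — no reversal.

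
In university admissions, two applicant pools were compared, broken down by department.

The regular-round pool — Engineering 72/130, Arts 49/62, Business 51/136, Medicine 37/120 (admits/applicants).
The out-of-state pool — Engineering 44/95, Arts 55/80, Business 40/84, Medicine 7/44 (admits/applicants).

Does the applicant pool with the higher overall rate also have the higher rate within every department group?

Engineering: the regular-round pool 72/130 = 55.4%, the out-of-state pool 44/95 = 46.3% → the regular-round pool
Arts: the regular-round pool 49/62 = 79.0%, the out-of-state pool 55/80 = 68.8% → the regular-round pool
Business: the regular-round pool 51/136 = 37.5%, the out-of-state pool 40/84 = 47.6% → the out-of-state pool
Medicine: the regular-round pool 37/120 = 30.8%, the out-of-state pool 7/44 = 15.9% → the regular-round pool
Overall: the regular-round pool 209/448 = 46.7%, the out-of-state pool 146/303 = 48.2% → the out-of-state pool
Neither sweeps: the regular-round pool wins 3 of 4 groups, the out-of-state pool wins 1. The out-of-state pool wins overall but not every group — no Simpson reversal.

No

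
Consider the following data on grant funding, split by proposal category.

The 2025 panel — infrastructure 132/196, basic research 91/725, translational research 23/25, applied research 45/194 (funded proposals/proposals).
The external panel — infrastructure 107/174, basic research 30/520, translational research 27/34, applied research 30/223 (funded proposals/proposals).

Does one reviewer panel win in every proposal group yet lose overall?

No

Infrastructure: the 2025 panel 132/196 = 67.3%, the external panel 107/174 = 61.5% → the 2025 panel
Basic research: the 2025 panel 91/725 = 12.6%, the external panel 30/520 = 5.8% → the 2025 panel
Translational research: the 2025 panel 23/25 = 92.0%, the external panel 27/34 = 79.4% → the 2025 panel
Applied research: the 2025 panel 45/194 = 23.2%, the external panel 30/223 = 13.5% → the 2025 panel
Overall: the 2025 panel 291/1140 = 25.5%, the external panel 194/951 = 20.4% → the 2025 panel
The 2025 panel wins overall and in every proposal group — no reversal.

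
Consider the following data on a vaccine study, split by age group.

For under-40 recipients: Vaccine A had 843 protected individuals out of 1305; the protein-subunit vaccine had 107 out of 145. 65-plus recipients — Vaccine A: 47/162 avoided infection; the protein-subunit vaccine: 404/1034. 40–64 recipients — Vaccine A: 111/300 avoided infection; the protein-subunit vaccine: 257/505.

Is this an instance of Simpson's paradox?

Under-40: Vaccine A 843/1305 = 64.6%, the protein-subunit vaccine 107/145 = 73.8% → the protein-subunit vaccine
65-plus: Vaccine A 47/162 = 29.0%, the protein-subunit vaccine 404/1034 = 39.1% → the protein-subunit vaccine
40–64: Vaccine A 111/300 = 37.0%, the protein-subunit vaccine 257/505 = 50.9% → the protein-subunit vaccine
Overall: Vaccine A 1001/1767 = 56.6%, the protein-subunit vaccine 768/1684 = 45.6% → Vaccine A
The protein-subunit vaccine wins each age group but Vaccine A wins overall — the comparison reverses. The protein-subunit vaccine's recipients skew toward 65-plus, which has a lower base rate.

Yes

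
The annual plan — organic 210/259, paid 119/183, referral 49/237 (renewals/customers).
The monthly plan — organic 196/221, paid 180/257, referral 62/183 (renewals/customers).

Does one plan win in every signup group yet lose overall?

No

Organic: the annual plan 210/259 = 81.1%, the monthly plan 196/221 = 88.7% → the monthly plan
Paid: the annual plan 119/183 = 65.0%, the monthly plan 180/257 = 70.0% → the monthly plan
Referral: the annual plan 49/237 = 20.7%, the monthly plan 62/183 = 33.9% → the monthly plan
Overall: the annual plan 378/679 = 55.7%, the monthly plan 438/661 = 66.3% → the monthly plan
The monthly plan wins overall and in every signup group — no reversal.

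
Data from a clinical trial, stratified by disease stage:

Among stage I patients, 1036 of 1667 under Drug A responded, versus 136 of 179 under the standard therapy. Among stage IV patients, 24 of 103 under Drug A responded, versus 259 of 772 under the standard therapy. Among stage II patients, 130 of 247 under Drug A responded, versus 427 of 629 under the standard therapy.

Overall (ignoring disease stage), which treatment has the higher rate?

Stage I: Drug A 1036/1667 = 62.1%, the standard therapy 136/179 = 76.0% → the standard therapy
Stage IV: Drug A 24/103 = 23.3%, the standard therapy 259/772 = 33.5% → the standard therapy
Stage II: Drug A 130/247 = 52.6%, the standard therapy 427/629 = 67.9% → the standard therapy
Overall: Drug A 1190/2017 = 59.0%, the standard therapy 822/1580 = 52.0% → Drug A
(The standard therapy wins every disease group but Drug A wins overall — the standard therapy's patients skew toward the low-rate stage IV group.)

Drug A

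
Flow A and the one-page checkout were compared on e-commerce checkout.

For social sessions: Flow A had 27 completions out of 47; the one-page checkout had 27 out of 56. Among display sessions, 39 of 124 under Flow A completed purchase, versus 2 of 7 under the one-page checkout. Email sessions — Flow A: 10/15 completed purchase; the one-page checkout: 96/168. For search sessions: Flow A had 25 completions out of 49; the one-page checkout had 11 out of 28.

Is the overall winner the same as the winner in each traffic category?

No

Social: Flow A 27/47 = 57.4%, the one-page checkout 27/56 = 48.2% → Flow A
Display: Flow A 39/124 = 31.5%, the one-page checkout 2/7 = 28.6% → Flow A
Email: Flow A 10/15 = 66.7%, the one-page checkout 96/168 = 57.1% → Flow A
Search: Flow A 25/49 = 51.0%, the one-page checkout 11/28 = 39.3% → Flow A
Overall: Flow A 101/235 = 43.0%, the one-page checkout 136/259 = 52.5% → the one-page checkout
Flow A wins each traffic group but the one-page checkout wins overall — the comparison reverses. Flow A's sessions skew toward display, which has a lower base rate.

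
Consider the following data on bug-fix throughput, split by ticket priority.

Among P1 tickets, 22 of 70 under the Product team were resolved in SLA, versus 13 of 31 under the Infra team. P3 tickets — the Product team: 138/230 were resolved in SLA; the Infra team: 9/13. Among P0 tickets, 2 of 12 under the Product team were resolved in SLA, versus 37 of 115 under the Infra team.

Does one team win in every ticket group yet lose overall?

P1: the Product team 22/70 = 31.4%, the Infra team 13/31 = 41.9% → the Infra team
P3: the Product team 138/230 = 60.0%, the Infra team 9/13 = 69.2% → the Infra team
P0: the Product team 2/12 = 16.7%, the Infra team 37/115 = 32.2% → the Infra team
Overall: the Product team 162/312 = 51.9%, the Infra team 59/159 = 37.1% → the Product team
The Infra team wins each ticket group but the Product team wins overall — the comparison reverses. The Infra team's tickets skew toward P0, which has a lower base rate.

Yes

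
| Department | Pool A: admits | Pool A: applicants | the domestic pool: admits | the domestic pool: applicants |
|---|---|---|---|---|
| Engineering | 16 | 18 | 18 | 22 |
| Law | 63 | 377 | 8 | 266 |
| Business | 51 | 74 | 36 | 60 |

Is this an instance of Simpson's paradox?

Engineering: Pool A 16/18 = 88.9%, the domestic pool 18/22 = 81.8% → Pool A
Law: Pool A 63/377 = 16.7%, the domestic pool 8/266 = 3.0% → Pool A
Business: Pool A 51/74 = 68.9%, the domestic pool 36/60 = 60.0% → Pool A
Overall: Pool A 130/469 = 27.7%, the domestic pool 62/348 = 17.8% → Pool A
Pool A wins overall and in every department group — no reversal.

No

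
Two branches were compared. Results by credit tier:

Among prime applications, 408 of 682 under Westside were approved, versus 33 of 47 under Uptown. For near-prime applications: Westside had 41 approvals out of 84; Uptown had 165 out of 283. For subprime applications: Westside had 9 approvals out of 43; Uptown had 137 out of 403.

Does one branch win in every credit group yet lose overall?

Prime: Westside 408/682 = 59.8%, Uptown 33/47 = 70.2% → Uptown
Near-prime: Westside 41/84 = 48.8%, Uptown 165/283 = 58.3% → Uptown
Subprime: Westside 9/43 = 20.9%, Uptown 137/403 = 34.0% → Uptown
Overall: Westside 458/809 = 56.6%, Uptown 335/733 = 45.7% → Westside
Uptown wins each credit group but Westside wins overall — the comparison reverses. Uptown's applications skew toward subprime, which has a lower base rate.

Yes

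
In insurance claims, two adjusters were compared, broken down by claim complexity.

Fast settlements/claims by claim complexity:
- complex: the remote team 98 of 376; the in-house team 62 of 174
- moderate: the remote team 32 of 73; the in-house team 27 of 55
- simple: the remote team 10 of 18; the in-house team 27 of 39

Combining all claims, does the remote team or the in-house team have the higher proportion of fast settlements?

the in-house team

Complex: the remote team 98/376 = 26.1%, the in-house team 62/174 = 35.6% → the in-house team
Moderate: the remote team 32/73 = 43.8%, the in-house team 27/55 = 49.1% → the in-house team
Simple: the remote team 10/18 = 55.6%, the in-house team 27/39 = 69.2% → the in-house team
Overall: the remote team 140/467 = 30.0%, the in-house team 116/268 = 43.3% → the in-house team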